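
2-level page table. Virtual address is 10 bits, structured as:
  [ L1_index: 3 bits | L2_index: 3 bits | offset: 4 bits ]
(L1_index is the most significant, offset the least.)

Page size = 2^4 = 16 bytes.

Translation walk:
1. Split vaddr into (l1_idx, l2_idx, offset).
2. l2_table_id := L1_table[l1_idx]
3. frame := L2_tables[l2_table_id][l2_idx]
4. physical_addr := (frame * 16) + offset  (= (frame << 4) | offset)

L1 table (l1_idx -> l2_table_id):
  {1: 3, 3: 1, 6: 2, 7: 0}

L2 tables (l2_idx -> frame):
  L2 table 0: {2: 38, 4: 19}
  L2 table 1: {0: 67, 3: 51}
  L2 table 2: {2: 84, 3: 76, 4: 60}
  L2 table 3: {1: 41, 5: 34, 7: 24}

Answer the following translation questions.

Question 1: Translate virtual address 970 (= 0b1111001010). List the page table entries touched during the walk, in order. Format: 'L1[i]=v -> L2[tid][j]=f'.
Answer: L1[7]=0 -> L2[0][4]=19

Derivation:
vaddr = 970 = 0b1111001010
Split: l1_idx=7, l2_idx=4, offset=10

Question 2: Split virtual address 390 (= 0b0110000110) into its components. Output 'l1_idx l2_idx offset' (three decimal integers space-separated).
Answer: 3 0 6

Derivation:
vaddr = 390 = 0b0110000110
  top 3 bits -> l1_idx = 3
  next 3 bits -> l2_idx = 0
  bottom 4 bits -> offset = 6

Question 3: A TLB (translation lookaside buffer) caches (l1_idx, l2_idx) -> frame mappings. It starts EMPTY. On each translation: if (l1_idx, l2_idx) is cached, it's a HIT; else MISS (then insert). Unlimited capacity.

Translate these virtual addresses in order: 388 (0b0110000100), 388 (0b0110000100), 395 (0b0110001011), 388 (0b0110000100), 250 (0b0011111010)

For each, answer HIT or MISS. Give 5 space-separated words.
vaddr=388: (3,0) not in TLB -> MISS, insert
vaddr=388: (3,0) in TLB -> HIT
vaddr=395: (3,0) in TLB -> HIT
vaddr=388: (3,0) in TLB -> HIT
vaddr=250: (1,7) not in TLB -> MISS, insert

Answer: MISS HIT HIT HIT MISS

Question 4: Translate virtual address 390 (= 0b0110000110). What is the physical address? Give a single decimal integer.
vaddr = 390 = 0b0110000110
Split: l1_idx=3, l2_idx=0, offset=6
L1[3] = 1
L2[1][0] = 67
paddr = 67 * 16 + 6 = 1078

Answer: 1078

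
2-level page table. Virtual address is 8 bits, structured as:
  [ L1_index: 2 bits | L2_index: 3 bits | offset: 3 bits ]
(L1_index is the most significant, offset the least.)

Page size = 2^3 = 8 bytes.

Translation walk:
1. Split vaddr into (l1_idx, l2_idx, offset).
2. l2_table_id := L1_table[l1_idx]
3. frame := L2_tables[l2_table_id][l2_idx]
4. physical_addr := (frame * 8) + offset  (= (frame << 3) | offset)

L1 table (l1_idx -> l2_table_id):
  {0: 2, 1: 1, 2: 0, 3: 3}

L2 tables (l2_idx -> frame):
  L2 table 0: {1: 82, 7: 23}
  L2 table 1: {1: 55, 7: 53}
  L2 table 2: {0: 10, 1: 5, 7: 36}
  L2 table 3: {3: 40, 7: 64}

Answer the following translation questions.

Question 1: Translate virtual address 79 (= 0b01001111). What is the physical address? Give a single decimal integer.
vaddr = 79 = 0b01001111
Split: l1_idx=1, l2_idx=1, offset=7
L1[1] = 1
L2[1][1] = 55
paddr = 55 * 8 + 7 = 447

Answer: 447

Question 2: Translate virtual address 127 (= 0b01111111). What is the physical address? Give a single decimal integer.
Answer: 431

Derivation:
vaddr = 127 = 0b01111111
Split: l1_idx=1, l2_idx=7, offset=7
L1[1] = 1
L2[1][7] = 53
paddr = 53 * 8 + 7 = 431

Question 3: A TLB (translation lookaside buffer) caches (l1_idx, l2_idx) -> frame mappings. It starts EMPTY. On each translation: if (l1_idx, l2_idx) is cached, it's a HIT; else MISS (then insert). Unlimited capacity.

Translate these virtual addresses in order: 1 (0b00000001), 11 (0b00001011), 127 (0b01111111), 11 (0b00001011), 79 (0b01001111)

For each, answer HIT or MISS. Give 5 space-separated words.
Answer: MISS MISS MISS HIT MISS

Derivation:
vaddr=1: (0,0) not in TLB -> MISS, insert
vaddr=11: (0,1) not in TLB -> MISS, insert
vaddr=127: (1,7) not in TLB -> MISS, insert
vaddr=11: (0,1) in TLB -> HIT
vaddr=79: (1,1) not in TLB -> MISS, insert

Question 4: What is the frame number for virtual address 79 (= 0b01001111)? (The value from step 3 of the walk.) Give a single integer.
vaddr = 79: l1_idx=1, l2_idx=1
L1[1] = 1; L2[1][1] = 55

Answer: 55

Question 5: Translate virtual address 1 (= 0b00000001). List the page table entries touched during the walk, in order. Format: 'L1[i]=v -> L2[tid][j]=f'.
Answer: L1[0]=2 -> L2[2][0]=10

Derivation:
vaddr = 1 = 0b00000001
Split: l1_idx=0, l2_idx=0, offset=1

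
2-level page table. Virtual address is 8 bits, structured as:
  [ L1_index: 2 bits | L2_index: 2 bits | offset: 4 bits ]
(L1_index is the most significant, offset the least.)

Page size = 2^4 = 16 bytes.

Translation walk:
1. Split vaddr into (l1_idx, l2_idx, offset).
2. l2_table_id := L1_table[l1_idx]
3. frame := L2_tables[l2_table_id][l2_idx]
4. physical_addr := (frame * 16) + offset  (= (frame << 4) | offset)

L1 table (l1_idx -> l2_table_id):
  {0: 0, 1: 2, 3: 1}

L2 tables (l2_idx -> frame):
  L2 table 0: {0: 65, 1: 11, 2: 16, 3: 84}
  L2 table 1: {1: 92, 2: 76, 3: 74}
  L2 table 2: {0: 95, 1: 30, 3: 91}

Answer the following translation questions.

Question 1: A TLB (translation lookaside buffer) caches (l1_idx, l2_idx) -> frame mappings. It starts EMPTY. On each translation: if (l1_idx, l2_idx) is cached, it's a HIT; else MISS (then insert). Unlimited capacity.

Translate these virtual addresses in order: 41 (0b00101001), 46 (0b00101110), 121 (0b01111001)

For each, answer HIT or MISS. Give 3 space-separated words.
vaddr=41: (0,2) not in TLB -> MISS, insert
vaddr=46: (0,2) in TLB -> HIT
vaddr=121: (1,3) not in TLB -> MISS, insert

Answer: MISS HIT MISS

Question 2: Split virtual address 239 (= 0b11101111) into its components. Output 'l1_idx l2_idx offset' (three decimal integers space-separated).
Answer: 3 2 15

Derivation:
vaddr = 239 = 0b11101111
  top 2 bits -> l1_idx = 3
  next 2 bits -> l2_idx = 2
  bottom 4 bits -> offset = 15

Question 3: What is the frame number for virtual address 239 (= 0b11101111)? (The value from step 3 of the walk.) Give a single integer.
Answer: 76

Derivation:
vaddr = 239: l1_idx=3, l2_idx=2
L1[3] = 1; L2[1][2] = 76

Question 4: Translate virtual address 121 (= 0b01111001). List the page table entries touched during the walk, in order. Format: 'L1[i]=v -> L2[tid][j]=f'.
Answer: L1[1]=2 -> L2[2][3]=91

Derivation:
vaddr = 121 = 0b01111001
Split: l1_idx=1, l2_idx=3, offset=9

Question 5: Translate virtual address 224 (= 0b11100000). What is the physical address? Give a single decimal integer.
Answer: 1216

Derivation:
vaddr = 224 = 0b11100000
Split: l1_idx=3, l2_idx=2, offset=0
L1[3] = 1
L2[1][2] = 76
paddr = 76 * 16 + 0 = 1216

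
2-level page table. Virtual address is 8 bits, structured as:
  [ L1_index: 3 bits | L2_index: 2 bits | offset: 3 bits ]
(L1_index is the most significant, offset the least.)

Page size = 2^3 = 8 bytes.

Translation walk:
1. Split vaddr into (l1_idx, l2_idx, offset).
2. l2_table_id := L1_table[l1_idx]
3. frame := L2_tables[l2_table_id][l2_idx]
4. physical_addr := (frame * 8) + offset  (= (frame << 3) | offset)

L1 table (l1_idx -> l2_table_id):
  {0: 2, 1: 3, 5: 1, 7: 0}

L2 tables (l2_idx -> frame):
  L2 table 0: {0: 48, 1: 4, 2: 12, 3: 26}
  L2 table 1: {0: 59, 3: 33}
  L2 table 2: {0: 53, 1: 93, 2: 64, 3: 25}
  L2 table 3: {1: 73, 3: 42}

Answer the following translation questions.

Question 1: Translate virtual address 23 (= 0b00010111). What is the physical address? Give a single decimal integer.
Answer: 519

Derivation:
vaddr = 23 = 0b00010111
Split: l1_idx=0, l2_idx=2, offset=7
L1[0] = 2
L2[2][2] = 64
paddr = 64 * 8 + 7 = 519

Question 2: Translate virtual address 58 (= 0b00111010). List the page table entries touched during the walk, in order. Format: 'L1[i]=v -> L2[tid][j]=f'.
vaddr = 58 = 0b00111010
Split: l1_idx=1, l2_idx=3, offset=2

Answer: L1[1]=3 -> L2[3][3]=42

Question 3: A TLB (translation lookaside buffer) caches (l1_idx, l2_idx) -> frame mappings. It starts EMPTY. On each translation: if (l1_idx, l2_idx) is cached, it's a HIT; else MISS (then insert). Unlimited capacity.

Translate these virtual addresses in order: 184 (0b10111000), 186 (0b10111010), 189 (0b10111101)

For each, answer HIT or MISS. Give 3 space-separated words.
Answer: MISS HIT HIT

Derivation:
vaddr=184: (5,3) not in TLB -> MISS, insert
vaddr=186: (5,3) in TLB -> HIT
vaddr=189: (5,3) in TLB -> HIT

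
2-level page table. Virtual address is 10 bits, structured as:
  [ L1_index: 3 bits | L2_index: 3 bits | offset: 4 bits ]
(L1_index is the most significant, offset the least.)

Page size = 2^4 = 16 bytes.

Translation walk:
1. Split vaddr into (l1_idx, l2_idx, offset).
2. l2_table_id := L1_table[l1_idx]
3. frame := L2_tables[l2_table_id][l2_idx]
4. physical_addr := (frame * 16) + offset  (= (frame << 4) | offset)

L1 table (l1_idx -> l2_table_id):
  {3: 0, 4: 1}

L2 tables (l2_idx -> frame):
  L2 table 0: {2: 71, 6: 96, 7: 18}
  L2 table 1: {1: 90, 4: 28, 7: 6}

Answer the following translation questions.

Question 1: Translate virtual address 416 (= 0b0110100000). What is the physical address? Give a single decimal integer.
Answer: 1136

Derivation:
vaddr = 416 = 0b0110100000
Split: l1_idx=3, l2_idx=2, offset=0
L1[3] = 0
L2[0][2] = 71
paddr = 71 * 16 + 0 = 1136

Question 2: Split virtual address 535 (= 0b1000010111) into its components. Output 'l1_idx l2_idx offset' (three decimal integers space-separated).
vaddr = 535 = 0b1000010111
  top 3 bits -> l1_idx = 4
  next 3 bits -> l2_idx = 1
  bottom 4 bits -> offset = 7

Answer: 4 1 7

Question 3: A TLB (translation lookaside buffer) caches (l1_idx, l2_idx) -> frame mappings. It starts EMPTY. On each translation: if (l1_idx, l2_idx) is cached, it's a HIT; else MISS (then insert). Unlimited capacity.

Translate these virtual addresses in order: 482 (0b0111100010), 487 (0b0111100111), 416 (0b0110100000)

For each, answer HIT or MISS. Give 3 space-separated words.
vaddr=482: (3,6) not in TLB -> MISS, insert
vaddr=487: (3,6) in TLB -> HIT
vaddr=416: (3,2) not in TLB -> MISS, insert

Answer: MISS HIT MISS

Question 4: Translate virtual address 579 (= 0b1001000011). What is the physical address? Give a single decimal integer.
vaddr = 579 = 0b1001000011
Split: l1_idx=4, l2_idx=4, offset=3
L1[4] = 1
L2[1][4] = 28
paddr = 28 * 16 + 3 = 451

Answer: 451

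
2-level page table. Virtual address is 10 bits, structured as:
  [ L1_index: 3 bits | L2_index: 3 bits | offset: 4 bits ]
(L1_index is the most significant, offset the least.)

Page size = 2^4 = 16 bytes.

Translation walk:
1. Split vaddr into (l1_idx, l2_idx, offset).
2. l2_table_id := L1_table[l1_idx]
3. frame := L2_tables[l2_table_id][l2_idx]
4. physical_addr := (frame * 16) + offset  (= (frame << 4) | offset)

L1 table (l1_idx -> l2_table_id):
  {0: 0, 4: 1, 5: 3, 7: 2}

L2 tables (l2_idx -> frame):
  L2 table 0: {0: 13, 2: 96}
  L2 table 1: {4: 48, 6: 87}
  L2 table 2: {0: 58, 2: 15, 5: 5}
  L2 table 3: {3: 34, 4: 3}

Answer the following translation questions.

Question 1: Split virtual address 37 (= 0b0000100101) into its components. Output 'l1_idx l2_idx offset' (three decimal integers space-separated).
vaddr = 37 = 0b0000100101
  top 3 bits -> l1_idx = 0
  next 3 bits -> l2_idx = 2
  bottom 4 bits -> offset = 5

Answer: 0 2 5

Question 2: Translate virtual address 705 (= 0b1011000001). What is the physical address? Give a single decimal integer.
vaddr = 705 = 0b1011000001
Split: l1_idx=5, l2_idx=4, offset=1
L1[5] = 3
L2[3][4] = 3
paddr = 3 * 16 + 1 = 49

Answer: 49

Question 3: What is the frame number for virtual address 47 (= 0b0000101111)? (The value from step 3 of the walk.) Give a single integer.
vaddr = 47: l1_idx=0, l2_idx=2
L1[0] = 0; L2[0][2] = 96

Answer: 96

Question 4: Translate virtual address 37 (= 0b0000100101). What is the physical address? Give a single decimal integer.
Answer: 1541

Derivation:
vaddr = 37 = 0b0000100101
Split: l1_idx=0, l2_idx=2, offset=5
L1[0] = 0
L2[0][2] = 96
paddr = 96 * 16 + 5 = 1541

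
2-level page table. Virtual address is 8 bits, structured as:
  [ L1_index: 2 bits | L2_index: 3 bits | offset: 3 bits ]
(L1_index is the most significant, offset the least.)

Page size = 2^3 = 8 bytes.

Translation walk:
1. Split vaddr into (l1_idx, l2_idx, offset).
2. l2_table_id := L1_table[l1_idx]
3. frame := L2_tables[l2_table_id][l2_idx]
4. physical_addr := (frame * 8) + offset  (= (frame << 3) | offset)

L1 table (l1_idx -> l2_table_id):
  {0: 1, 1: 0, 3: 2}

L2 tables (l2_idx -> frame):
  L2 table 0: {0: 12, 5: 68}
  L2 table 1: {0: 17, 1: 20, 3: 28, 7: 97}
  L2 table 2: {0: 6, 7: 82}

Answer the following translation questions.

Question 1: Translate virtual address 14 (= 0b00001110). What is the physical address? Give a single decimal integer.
vaddr = 14 = 0b00001110
Split: l1_idx=0, l2_idx=1, offset=6
L1[0] = 1
L2[1][1] = 20
paddr = 20 * 8 + 6 = 166

Answer: 166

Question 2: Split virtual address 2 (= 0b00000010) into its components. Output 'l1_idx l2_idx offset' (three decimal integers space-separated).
Answer: 0 0 2

Derivation:
vaddr = 2 = 0b00000010
  top 2 bits -> l1_idx = 0
  next 3 bits -> l2_idx = 0
  bottom 3 bits -> offset = 2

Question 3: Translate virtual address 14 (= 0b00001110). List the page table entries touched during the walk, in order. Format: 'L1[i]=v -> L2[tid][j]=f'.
vaddr = 14 = 0b00001110
Split: l1_idx=0, l2_idx=1, offset=6

Answer: L1[0]=1 -> L2[1][1]=20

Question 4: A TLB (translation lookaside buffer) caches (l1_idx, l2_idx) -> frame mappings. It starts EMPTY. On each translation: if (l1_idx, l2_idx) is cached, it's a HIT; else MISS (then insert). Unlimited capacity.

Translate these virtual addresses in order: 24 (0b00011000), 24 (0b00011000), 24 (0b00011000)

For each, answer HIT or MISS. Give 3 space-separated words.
vaddr=24: (0,3) not in TLB -> MISS, insert
vaddr=24: (0,3) in TLB -> HIT
vaddr=24: (0,3) in TLB -> HIT

Answer: MISS HIT HIT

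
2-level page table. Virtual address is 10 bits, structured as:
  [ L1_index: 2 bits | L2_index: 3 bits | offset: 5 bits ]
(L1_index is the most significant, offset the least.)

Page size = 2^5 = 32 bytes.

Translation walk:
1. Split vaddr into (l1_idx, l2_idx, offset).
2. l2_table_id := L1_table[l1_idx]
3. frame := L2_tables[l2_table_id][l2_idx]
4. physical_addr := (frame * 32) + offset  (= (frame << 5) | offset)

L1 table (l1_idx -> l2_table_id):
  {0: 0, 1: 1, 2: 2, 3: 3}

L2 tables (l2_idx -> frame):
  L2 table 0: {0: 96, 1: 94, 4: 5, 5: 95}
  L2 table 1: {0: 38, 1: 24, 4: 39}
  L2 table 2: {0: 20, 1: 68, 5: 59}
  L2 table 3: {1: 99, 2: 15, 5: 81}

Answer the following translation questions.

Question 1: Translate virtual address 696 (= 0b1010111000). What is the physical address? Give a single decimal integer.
Answer: 1912

Derivation:
vaddr = 696 = 0b1010111000
Split: l1_idx=2, l2_idx=5, offset=24
L1[2] = 2
L2[2][5] = 59
paddr = 59 * 32 + 24 = 1912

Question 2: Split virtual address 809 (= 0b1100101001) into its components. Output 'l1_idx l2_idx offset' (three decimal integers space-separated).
vaddr = 809 = 0b1100101001
  top 2 bits -> l1_idx = 3
  next 3 bits -> l2_idx = 1
  bottom 5 bits -> offset = 9

Answer: 3 1 9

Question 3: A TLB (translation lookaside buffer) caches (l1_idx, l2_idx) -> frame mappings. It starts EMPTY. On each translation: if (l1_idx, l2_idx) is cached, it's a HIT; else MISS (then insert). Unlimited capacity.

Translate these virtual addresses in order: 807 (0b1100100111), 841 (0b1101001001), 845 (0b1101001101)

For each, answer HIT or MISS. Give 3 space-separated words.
vaddr=807: (3,1) not in TLB -> MISS, insert
vaddr=841: (3,2) not in TLB -> MISS, insert
vaddr=845: (3,2) in TLB -> HIT

Answer: MISS MISS HIT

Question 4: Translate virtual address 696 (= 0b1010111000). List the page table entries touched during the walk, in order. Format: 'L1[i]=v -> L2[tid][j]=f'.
vaddr = 696 = 0b1010111000
Split: l1_idx=2, l2_idx=5, offset=24

Answer: L1[2]=2 -> L2[2][5]=59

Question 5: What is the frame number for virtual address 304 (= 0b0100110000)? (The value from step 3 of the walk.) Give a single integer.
Answer: 24

Derivation:
vaddr = 304: l1_idx=1, l2_idx=1
L1[1] = 1; L2[1][1] = 24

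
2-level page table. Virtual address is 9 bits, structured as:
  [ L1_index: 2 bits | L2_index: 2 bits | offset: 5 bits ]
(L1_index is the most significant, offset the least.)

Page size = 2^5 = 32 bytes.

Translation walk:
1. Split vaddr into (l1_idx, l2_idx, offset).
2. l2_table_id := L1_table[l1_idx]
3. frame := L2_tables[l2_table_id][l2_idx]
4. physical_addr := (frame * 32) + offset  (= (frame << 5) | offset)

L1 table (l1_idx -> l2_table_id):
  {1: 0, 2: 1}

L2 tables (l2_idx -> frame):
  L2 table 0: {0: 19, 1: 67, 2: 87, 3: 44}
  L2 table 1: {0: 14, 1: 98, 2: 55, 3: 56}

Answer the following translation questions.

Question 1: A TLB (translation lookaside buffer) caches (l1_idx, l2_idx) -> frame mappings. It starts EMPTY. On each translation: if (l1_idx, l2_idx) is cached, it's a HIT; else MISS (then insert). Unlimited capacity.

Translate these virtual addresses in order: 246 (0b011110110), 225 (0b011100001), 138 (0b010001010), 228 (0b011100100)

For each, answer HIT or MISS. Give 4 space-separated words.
vaddr=246: (1,3) not in TLB -> MISS, insert
vaddr=225: (1,3) in TLB -> HIT
vaddr=138: (1,0) not in TLB -> MISS, insert
vaddr=228: (1,3) in TLB -> HIT

Answer: MISS HIT MISS HIT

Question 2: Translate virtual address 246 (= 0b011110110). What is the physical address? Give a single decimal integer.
vaddr = 246 = 0b011110110
Split: l1_idx=1, l2_idx=3, offset=22
L1[1] = 0
L2[0][3] = 44
paddr = 44 * 32 + 22 = 1430

Answer: 1430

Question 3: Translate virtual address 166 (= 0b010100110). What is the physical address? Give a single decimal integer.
Answer: 2150

Derivation:
vaddr = 166 = 0b010100110
Split: l1_idx=1, l2_idx=1, offset=6
L1[1] = 0
L2[0][1] = 67
paddr = 67 * 32 + 6 = 2150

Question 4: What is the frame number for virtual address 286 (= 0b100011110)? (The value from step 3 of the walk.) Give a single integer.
Answer: 14

Derivation:
vaddr = 286: l1_idx=2, l2_idx=0
L1[2] = 1; L2[1][0] = 14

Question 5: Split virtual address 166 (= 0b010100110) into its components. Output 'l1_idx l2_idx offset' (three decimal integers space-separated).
vaddr = 166 = 0b010100110
  top 2 bits -> l1_idx = 1
  next 2 bits -> l2_idx = 1
  bottom 5 bits -> offset = 6

Answer: 1 1 6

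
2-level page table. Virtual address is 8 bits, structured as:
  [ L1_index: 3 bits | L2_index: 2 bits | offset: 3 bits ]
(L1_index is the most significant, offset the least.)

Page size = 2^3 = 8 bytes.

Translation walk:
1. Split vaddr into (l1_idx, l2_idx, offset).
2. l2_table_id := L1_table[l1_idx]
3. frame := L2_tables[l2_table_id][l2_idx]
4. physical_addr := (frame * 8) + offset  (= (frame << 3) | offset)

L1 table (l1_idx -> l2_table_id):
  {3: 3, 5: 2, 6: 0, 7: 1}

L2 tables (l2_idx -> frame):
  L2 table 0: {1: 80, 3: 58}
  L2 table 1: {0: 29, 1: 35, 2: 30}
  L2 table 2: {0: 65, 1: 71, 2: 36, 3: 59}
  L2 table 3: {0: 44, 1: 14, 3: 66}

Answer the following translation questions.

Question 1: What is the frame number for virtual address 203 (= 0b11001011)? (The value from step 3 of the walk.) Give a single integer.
Answer: 80

Derivation:
vaddr = 203: l1_idx=6, l2_idx=1
L1[6] = 0; L2[0][1] = 80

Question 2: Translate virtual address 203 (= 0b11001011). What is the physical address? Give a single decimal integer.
Answer: 643

Derivation:
vaddr = 203 = 0b11001011
Split: l1_idx=6, l2_idx=1, offset=3
L1[6] = 0
L2[0][1] = 80
paddr = 80 * 8 + 3 = 643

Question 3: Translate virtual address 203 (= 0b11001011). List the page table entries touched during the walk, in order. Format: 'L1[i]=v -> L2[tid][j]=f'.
vaddr = 203 = 0b11001011
Split: l1_idx=6, l2_idx=1, offset=3

Answer: L1[6]=0 -> L2[0][1]=80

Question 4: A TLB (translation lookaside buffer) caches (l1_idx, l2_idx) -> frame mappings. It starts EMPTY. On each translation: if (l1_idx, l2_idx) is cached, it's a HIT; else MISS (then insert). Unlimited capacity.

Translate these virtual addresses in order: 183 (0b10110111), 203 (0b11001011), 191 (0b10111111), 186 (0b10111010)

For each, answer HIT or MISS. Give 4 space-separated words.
Answer: MISS MISS MISS HIT

Derivation:
vaddr=183: (5,2) not in TLB -> MISS, insert
vaddr=203: (6,1) not in TLB -> MISS, insert
vaddr=191: (5,3) not in TLB -> MISS, insert
vaddr=186: (5,3) in TLB -> HIT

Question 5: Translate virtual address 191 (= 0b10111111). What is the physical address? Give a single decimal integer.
vaddr = 191 = 0b10111111
Split: l1_idx=5, l2_idx=3, offset=7
L1[5] = 2
L2[2][3] = 59
paddr = 59 * 8 + 7 = 479

Answer: 479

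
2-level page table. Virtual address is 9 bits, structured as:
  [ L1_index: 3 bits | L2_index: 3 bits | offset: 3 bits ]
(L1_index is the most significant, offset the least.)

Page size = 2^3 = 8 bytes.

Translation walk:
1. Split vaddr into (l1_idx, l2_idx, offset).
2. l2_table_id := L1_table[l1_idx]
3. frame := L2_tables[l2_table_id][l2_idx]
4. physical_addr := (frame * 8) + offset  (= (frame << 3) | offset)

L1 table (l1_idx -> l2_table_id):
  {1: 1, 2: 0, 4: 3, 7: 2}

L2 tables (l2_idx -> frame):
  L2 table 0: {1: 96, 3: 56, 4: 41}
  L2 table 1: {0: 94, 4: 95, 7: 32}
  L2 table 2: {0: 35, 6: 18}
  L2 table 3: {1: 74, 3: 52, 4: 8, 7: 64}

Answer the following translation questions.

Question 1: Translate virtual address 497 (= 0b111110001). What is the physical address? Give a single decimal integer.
Answer: 145

Derivation:
vaddr = 497 = 0b111110001
Split: l1_idx=7, l2_idx=6, offset=1
L1[7] = 2
L2[2][6] = 18
paddr = 18 * 8 + 1 = 145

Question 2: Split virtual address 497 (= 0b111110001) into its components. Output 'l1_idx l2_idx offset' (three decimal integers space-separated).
vaddr = 497 = 0b111110001
  top 3 bits -> l1_idx = 7
  next 3 bits -> l2_idx = 6
  bottom 3 bits -> offset = 1

Answer: 7 6 1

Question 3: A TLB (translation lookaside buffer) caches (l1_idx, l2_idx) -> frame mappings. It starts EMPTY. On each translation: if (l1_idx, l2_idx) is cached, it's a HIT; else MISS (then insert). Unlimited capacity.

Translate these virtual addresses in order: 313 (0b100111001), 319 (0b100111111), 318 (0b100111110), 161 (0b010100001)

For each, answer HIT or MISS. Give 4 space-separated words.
vaddr=313: (4,7) not in TLB -> MISS, insert
vaddr=319: (4,7) in TLB -> HIT
vaddr=318: (4,7) in TLB -> HIT
vaddr=161: (2,4) not in TLB -> MISS, insert

Answer: MISS HIT HIT MISS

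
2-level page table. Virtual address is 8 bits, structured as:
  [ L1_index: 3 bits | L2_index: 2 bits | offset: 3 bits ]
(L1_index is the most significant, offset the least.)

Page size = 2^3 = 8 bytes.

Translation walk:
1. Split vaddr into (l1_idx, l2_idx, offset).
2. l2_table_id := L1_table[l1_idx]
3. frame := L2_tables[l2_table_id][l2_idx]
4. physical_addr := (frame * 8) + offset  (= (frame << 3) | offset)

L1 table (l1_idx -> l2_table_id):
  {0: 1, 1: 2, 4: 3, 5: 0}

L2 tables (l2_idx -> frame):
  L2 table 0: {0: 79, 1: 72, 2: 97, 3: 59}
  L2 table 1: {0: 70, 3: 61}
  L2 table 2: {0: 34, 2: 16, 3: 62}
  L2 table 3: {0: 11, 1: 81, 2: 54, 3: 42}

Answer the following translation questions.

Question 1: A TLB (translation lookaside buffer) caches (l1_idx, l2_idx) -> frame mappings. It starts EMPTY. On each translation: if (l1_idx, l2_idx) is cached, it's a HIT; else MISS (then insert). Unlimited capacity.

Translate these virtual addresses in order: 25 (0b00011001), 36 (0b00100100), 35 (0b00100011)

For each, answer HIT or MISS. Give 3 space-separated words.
vaddr=25: (0,3) not in TLB -> MISS, insert
vaddr=36: (1,0) not in TLB -> MISS, insert
vaddr=35: (1,0) in TLB -> HIT

Answer: MISS MISS HIT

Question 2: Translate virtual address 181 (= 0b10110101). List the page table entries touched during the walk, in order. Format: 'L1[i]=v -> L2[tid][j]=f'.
vaddr = 181 = 0b10110101
Split: l1_idx=5, l2_idx=2, offset=5

Answer: L1[5]=0 -> L2[0][2]=97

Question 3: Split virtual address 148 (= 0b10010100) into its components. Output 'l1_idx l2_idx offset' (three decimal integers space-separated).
Answer: 4 2 4

Derivation:
vaddr = 148 = 0b10010100
  top 3 bits -> l1_idx = 4
  next 2 bits -> l2_idx = 2
  bottom 3 bits -> offset = 4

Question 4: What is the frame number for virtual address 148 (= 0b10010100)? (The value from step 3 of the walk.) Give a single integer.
vaddr = 148: l1_idx=4, l2_idx=2
L1[4] = 3; L2[3][2] = 54

Answer: 54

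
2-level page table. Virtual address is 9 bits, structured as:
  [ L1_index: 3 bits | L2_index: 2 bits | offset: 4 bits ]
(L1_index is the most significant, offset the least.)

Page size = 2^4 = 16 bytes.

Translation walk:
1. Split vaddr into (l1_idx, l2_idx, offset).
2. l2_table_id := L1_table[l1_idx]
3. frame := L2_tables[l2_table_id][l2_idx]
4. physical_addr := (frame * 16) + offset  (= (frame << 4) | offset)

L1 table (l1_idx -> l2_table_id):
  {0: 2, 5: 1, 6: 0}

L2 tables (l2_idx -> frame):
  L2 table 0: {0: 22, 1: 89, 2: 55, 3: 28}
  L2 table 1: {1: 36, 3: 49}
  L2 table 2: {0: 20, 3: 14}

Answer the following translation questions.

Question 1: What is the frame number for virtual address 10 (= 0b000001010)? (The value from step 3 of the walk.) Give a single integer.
Answer: 20

Derivation:
vaddr = 10: l1_idx=0, l2_idx=0
L1[0] = 2; L2[2][0] = 20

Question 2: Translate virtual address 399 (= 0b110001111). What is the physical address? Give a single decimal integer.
vaddr = 399 = 0b110001111
Split: l1_idx=6, l2_idx=0, offset=15
L1[6] = 0
L2[0][0] = 22
paddr = 22 * 16 + 15 = 367

Answer: 367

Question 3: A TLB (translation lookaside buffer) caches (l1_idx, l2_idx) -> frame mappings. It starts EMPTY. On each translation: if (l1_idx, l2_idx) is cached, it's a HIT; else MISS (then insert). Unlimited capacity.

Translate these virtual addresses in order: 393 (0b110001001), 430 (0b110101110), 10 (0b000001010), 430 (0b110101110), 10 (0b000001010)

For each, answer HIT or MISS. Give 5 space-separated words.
vaddr=393: (6,0) not in TLB -> MISS, insert
vaddr=430: (6,2) not in TLB -> MISS, insert
vaddr=10: (0,0) not in TLB -> MISS, insert
vaddr=430: (6,2) in TLB -> HIT
vaddr=10: (0,0) in TLB -> HIT

Answer: MISS MISS MISS HIT HIT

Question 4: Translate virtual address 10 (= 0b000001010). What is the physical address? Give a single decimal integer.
Answer: 330

Derivation:
vaddr = 10 = 0b000001010
Split: l1_idx=0, l2_idx=0, offset=10
L1[0] = 2
L2[2][0] = 20
paddr = 20 * 16 + 10 = 330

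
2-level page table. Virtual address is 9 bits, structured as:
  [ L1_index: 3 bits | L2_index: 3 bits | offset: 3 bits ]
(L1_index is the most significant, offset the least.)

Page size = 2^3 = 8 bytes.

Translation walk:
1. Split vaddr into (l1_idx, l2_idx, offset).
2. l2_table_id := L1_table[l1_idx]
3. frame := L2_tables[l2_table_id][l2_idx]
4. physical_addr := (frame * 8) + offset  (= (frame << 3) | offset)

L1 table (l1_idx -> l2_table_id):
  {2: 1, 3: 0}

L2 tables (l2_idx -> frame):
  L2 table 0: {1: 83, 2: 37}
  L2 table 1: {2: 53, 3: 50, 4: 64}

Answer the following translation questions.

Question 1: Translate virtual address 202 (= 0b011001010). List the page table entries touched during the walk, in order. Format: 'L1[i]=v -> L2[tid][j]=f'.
vaddr = 202 = 0b011001010
Split: l1_idx=3, l2_idx=1, offset=2

Answer: L1[3]=0 -> L2[0][1]=83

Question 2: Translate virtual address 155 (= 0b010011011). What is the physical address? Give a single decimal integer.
vaddr = 155 = 0b010011011
Split: l1_idx=2, l2_idx=3, offset=3
L1[2] = 1
L2[1][3] = 50
paddr = 50 * 8 + 3 = 403

Answer: 403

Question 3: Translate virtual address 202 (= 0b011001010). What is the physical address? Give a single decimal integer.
vaddr = 202 = 0b011001010
Split: l1_idx=3, l2_idx=1, offset=2
L1[3] = 0
L2[0][1] = 83
paddr = 83 * 8 + 2 = 666

Answer: 666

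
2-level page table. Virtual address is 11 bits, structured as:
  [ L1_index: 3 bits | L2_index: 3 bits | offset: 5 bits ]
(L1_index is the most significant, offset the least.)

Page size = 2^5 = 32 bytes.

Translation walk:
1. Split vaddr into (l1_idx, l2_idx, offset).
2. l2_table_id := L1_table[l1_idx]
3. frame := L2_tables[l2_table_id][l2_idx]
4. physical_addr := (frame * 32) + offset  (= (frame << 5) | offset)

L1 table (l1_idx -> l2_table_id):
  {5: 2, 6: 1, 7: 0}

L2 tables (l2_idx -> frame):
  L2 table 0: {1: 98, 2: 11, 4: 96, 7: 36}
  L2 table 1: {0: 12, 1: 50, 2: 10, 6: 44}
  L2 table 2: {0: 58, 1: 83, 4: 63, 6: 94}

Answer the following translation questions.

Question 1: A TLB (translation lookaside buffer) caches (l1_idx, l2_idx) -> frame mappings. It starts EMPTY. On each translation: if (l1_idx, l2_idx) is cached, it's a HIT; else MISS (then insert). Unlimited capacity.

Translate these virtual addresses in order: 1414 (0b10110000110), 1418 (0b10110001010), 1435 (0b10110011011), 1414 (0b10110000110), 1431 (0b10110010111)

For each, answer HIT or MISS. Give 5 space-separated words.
vaddr=1414: (5,4) not in TLB -> MISS, insert
vaddr=1418: (5,4) in TLB -> HIT
vaddr=1435: (5,4) in TLB -> HIT
vaddr=1414: (5,4) in TLB -> HIT
vaddr=1431: (5,4) in TLB -> HIT

Answer: MISS HIT HIT HIT HIT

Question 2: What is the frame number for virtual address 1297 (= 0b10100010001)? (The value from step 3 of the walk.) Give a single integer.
Answer: 58

Derivation:
vaddr = 1297: l1_idx=5, l2_idx=0
L1[5] = 2; L2[2][0] = 58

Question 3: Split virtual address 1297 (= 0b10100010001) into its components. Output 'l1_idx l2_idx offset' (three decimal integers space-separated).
vaddr = 1297 = 0b10100010001
  top 3 bits -> l1_idx = 5
  next 3 bits -> l2_idx = 0
  bottom 5 bits -> offset = 17

Answer: 5 0 17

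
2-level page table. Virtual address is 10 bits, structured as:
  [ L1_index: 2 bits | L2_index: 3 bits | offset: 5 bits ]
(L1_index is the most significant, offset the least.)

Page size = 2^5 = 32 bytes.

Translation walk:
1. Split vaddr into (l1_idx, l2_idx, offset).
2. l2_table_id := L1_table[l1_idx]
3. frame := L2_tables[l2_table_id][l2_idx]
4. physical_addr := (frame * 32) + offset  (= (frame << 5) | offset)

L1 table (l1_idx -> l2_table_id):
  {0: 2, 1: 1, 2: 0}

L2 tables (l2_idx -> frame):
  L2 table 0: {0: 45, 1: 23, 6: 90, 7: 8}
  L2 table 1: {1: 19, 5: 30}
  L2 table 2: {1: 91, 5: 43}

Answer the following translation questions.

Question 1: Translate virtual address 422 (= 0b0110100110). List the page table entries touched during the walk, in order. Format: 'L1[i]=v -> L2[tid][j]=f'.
vaddr = 422 = 0b0110100110
Split: l1_idx=1, l2_idx=5, offset=6

Answer: L1[1]=1 -> L2[1][5]=30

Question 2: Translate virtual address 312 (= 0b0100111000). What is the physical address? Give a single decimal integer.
vaddr = 312 = 0b0100111000
Split: l1_idx=1, l2_idx=1, offset=24
L1[1] = 1
L2[1][1] = 19
paddr = 19 * 32 + 24 = 632

Answer: 632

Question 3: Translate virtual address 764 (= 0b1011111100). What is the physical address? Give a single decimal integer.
Answer: 284

Derivation:
vaddr = 764 = 0b1011111100
Split: l1_idx=2, l2_idx=7, offset=28
L1[2] = 0
L2[0][7] = 8
paddr = 8 * 32 + 28 = 284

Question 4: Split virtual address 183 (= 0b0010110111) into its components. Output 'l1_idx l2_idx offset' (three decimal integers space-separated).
vaddr = 183 = 0b0010110111
  top 2 bits -> l1_idx = 0
  next 3 bits -> l2_idx = 5
  bottom 5 bits -> offset = 23

Answer: 0 5 23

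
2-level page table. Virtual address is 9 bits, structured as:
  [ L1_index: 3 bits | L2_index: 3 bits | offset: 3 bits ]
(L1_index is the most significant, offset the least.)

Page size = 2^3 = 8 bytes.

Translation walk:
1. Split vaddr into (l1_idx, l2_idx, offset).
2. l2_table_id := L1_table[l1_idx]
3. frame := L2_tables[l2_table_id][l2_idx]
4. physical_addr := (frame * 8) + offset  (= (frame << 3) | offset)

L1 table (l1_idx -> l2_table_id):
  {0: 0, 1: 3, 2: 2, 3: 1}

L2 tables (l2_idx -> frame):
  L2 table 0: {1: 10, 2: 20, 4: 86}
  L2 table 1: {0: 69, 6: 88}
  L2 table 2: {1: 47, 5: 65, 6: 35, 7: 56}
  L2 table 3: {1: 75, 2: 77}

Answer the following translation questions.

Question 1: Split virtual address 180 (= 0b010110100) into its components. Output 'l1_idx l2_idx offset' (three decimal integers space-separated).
Answer: 2 6 4

Derivation:
vaddr = 180 = 0b010110100
  top 3 bits -> l1_idx = 2
  next 3 bits -> l2_idx = 6
  bottom 3 bits -> offset = 4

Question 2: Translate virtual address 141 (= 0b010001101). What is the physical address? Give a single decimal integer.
vaddr = 141 = 0b010001101
Split: l1_idx=2, l2_idx=1, offset=5
L1[2] = 2
L2[2][1] = 47
paddr = 47 * 8 + 5 = 381

Answer: 381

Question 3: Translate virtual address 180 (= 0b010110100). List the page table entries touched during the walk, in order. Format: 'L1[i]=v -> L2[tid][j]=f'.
vaddr = 180 = 0b010110100
Split: l1_idx=2, l2_idx=6, offset=4

Answer: L1[2]=2 -> L2[2][6]=35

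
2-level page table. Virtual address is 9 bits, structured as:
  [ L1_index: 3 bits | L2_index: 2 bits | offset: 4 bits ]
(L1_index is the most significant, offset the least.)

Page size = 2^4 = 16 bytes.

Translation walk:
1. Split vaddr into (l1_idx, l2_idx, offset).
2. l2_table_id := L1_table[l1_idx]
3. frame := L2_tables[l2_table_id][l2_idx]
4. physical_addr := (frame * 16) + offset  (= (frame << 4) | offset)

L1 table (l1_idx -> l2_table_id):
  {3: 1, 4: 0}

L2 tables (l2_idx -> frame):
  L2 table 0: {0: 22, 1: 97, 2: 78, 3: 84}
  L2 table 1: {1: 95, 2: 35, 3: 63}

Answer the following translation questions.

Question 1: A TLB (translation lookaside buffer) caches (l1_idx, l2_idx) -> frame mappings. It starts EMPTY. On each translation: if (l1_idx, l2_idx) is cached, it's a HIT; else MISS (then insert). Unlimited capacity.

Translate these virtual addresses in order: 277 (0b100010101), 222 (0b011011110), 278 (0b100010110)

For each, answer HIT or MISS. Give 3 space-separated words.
vaddr=277: (4,1) not in TLB -> MISS, insert
vaddr=222: (3,1) not in TLB -> MISS, insert
vaddr=278: (4,1) in TLB -> HIT

Answer: MISS MISS HIT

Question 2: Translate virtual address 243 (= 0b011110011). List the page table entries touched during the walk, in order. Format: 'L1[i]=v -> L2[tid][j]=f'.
vaddr = 243 = 0b011110011
Split: l1_idx=3, l2_idx=3, offset=3

Answer: L1[3]=1 -> L2[1][3]=63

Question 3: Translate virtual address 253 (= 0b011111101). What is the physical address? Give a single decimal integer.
vaddr = 253 = 0b011111101
Split: l1_idx=3, l2_idx=3, offset=13
L1[3] = 1
L2[1][3] = 63
paddr = 63 * 16 + 13 = 1021

Answer: 1021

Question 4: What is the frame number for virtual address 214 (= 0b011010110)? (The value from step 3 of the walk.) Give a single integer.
Answer: 95

Derivation:
vaddr = 214: l1_idx=3, l2_idx=1
L1[3] = 1; L2[1][1] = 95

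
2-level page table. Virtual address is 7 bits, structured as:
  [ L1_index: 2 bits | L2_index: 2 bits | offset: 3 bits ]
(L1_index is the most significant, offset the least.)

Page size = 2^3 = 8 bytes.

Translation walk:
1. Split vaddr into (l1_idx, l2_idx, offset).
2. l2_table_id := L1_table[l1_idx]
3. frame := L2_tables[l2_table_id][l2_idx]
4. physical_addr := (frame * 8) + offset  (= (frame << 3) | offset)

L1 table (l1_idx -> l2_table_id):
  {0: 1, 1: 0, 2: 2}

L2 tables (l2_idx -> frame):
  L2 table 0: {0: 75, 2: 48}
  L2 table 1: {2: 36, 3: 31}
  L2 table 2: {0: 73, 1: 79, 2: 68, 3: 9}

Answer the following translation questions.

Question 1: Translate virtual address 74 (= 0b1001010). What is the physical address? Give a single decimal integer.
Answer: 634

Derivation:
vaddr = 74 = 0b1001010
Split: l1_idx=2, l2_idx=1, offset=2
L1[2] = 2
L2[2][1] = 79
paddr = 79 * 8 + 2 = 634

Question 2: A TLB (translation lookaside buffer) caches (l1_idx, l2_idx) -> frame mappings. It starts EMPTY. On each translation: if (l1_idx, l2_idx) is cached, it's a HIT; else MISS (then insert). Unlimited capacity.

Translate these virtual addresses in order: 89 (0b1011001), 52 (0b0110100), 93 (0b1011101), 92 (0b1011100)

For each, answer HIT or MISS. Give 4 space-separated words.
Answer: MISS MISS HIT HIT

Derivation:
vaddr=89: (2,3) not in TLB -> MISS, insert
vaddr=52: (1,2) not in TLB -> MISS, insert
vaddr=93: (2,3) in TLB -> HIT
vaddr=92: (2,3) in TLB -> HIT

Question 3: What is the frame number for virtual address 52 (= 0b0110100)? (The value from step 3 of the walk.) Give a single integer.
Answer: 48

Derivation:
vaddr = 52: l1_idx=1, l2_idx=2
L1[1] = 0; L2[0][2] = 48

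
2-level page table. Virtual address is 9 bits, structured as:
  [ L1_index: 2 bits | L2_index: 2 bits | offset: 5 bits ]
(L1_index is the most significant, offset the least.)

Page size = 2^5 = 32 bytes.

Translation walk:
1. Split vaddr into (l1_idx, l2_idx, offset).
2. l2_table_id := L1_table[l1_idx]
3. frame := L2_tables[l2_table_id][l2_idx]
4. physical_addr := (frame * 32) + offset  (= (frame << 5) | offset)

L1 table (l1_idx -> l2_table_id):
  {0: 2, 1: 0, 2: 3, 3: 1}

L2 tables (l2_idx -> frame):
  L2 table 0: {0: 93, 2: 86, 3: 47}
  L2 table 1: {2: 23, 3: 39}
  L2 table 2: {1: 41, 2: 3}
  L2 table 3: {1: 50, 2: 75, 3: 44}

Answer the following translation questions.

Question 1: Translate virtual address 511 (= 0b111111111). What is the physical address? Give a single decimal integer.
Answer: 1279

Derivation:
vaddr = 511 = 0b111111111
Split: l1_idx=3, l2_idx=3, offset=31
L1[3] = 1
L2[1][3] = 39
paddr = 39 * 32 + 31 = 1279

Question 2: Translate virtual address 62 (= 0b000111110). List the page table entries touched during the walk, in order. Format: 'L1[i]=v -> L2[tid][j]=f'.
Answer: L1[0]=2 -> L2[2][1]=41

Derivation:
vaddr = 62 = 0b000111110
Split: l1_idx=0, l2_idx=1, offset=30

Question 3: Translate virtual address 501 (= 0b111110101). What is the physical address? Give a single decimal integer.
Answer: 1269

Derivation:
vaddr = 501 = 0b111110101
Split: l1_idx=3, l2_idx=3, offset=21
L1[3] = 1
L2[1][3] = 39
paddr = 39 * 32 + 21 = 1269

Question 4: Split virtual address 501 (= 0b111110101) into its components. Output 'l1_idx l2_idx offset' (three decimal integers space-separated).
vaddr = 501 = 0b111110101
  top 2 bits -> l1_idx = 3
  next 2 bits -> l2_idx = 3
  bottom 5 bits -> offset = 21

Answer: 3 3 21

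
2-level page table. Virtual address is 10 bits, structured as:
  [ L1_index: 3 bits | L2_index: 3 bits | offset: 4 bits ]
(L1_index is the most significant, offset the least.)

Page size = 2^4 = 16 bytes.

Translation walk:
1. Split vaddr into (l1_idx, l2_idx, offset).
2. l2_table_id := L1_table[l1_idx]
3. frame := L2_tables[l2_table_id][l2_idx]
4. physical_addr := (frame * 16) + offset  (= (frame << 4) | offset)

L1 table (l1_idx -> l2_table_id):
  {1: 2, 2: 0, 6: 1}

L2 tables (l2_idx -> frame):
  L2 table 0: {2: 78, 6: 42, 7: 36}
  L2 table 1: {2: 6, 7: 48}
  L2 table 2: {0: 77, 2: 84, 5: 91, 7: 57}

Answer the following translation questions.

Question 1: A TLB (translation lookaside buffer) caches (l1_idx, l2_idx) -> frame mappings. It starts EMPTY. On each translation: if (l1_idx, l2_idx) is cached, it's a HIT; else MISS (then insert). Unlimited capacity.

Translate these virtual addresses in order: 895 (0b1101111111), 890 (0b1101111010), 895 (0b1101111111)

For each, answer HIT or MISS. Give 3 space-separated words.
Answer: MISS HIT HIT

Derivation:
vaddr=895: (6,7) not in TLB -> MISS, insert
vaddr=890: (6,7) in TLB -> HIT
vaddr=895: (6,7) in TLB -> HIT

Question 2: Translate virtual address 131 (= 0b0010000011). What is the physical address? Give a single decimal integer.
Answer: 1235

Derivation:
vaddr = 131 = 0b0010000011
Split: l1_idx=1, l2_idx=0, offset=3
L1[1] = 2
L2[2][0] = 77
paddr = 77 * 16 + 3 = 1235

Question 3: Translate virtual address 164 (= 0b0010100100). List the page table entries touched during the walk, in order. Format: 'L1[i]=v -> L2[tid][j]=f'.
vaddr = 164 = 0b0010100100
Split: l1_idx=1, l2_idx=2, offset=4

Answer: L1[1]=2 -> L2[2][2]=84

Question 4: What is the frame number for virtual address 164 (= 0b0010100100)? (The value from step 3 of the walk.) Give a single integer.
vaddr = 164: l1_idx=1, l2_idx=2
L1[1] = 2; L2[2][2] = 84

Answer: 84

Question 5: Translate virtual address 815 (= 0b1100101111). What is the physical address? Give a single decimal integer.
Answer: 111

Derivation:
vaddr = 815 = 0b1100101111
Split: l1_idx=6, l2_idx=2, offset=15
L1[6] = 1
L2[1][2] = 6
paddr = 6 * 16 + 15 = 111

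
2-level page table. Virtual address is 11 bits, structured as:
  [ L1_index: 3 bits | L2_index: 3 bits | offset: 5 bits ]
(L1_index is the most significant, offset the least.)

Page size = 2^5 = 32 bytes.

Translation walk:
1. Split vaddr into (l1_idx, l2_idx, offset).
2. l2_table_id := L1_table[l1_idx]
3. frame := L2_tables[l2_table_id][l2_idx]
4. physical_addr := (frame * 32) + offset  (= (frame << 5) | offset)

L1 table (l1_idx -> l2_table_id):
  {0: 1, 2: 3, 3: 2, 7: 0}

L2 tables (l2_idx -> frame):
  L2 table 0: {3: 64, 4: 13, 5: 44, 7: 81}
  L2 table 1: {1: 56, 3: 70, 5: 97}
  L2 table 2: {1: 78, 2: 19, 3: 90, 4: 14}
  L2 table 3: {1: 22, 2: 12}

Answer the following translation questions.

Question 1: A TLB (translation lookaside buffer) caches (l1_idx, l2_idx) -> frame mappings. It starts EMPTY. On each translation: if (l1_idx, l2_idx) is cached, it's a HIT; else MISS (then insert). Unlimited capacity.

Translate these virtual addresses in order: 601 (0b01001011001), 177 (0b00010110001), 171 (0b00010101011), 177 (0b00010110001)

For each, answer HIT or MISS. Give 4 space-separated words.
vaddr=601: (2,2) not in TLB -> MISS, insert
vaddr=177: (0,5) not in TLB -> MISS, insert
vaddr=171: (0,5) in TLB -> HIT
vaddr=177: (0,5) in TLB -> HIT

Answer: MISS MISS HIT HIT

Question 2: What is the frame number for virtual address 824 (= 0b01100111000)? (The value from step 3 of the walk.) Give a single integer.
Answer: 78

Derivation:
vaddr = 824: l1_idx=3, l2_idx=1
L1[3] = 2; L2[2][1] = 78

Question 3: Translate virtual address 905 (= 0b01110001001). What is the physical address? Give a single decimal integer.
Answer: 457

Derivation:
vaddr = 905 = 0b01110001001
Split: l1_idx=3, l2_idx=4, offset=9
L1[3] = 2
L2[2][4] = 14
paddr = 14 * 32 + 9 = 457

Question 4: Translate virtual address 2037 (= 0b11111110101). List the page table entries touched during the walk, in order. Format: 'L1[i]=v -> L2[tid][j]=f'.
vaddr = 2037 = 0b11111110101
Split: l1_idx=7, l2_idx=7, offset=21

Answer: L1[7]=0 -> L2[0][7]=81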